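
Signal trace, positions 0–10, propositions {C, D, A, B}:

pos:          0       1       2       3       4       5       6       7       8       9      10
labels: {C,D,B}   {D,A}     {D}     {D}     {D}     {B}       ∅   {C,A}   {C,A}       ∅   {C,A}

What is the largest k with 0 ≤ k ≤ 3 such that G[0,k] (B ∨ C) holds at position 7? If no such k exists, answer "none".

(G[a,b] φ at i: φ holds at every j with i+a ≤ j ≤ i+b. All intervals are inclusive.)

(B ∨ C) must hold from j=7 onward; find where it first fails.
  j=7: holds
  j=8: holds
  j=9: fails
Holds on [7,8], so largest k = 1.

1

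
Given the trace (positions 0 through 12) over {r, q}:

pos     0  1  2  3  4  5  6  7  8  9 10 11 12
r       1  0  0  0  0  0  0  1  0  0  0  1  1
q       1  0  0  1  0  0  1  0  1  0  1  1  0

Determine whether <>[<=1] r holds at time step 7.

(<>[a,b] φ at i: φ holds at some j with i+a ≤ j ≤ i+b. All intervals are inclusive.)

Check r at each j in [7,8]:
  j=7: true
  j=8: false
Found at j=7 → formula holds.

Holds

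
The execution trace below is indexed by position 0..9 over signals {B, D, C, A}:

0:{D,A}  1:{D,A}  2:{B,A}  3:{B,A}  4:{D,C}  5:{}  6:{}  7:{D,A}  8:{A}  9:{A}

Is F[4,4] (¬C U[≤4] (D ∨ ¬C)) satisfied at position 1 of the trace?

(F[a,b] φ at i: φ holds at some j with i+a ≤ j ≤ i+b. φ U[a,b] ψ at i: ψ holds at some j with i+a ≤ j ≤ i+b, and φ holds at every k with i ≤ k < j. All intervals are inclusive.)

Check (¬C U[≤4] (D ∨ ¬C)) at each j in [5,5]:
  j=5: holds
Found at j=5 → formula holds.

True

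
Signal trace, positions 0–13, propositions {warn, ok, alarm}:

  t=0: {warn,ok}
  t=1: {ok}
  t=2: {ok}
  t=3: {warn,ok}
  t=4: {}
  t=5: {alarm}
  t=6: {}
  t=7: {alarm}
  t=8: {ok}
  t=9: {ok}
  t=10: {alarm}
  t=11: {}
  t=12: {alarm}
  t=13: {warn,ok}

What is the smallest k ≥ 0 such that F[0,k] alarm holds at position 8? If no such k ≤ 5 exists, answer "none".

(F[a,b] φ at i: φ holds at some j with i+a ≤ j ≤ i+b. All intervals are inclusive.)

2

Scan j = 8,9,… for alarm:
  j=8: fails
  j=9: fails
  j=10: holds
First hit at j=10, so smallest k = 10-8 = 2.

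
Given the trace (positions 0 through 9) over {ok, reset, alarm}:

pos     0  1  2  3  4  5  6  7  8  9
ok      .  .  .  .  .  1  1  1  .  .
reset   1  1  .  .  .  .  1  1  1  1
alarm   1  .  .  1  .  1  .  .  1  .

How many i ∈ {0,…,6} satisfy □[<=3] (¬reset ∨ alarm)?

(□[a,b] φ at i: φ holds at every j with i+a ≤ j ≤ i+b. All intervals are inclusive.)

Evaluate at each i in [0,6]:
  i=0: ✗ (fails at j=1)
  i=1: ✗ (fails at j=1)
  i=2: ✓ (all of [2,5])
  i=3: ✗ (fails at j=6)
  i=4: ✗ (fails at j=6)
  i=5: ✗ (fails at j=6)
  i=6: ✗ (fails at j=6)
Positions where it holds: {2} → 1.

1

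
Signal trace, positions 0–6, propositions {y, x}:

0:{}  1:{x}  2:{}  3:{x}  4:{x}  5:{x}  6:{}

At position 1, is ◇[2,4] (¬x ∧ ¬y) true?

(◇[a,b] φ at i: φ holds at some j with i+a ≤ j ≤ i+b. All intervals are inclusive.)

Check (¬x ∧ ¬y) at each j in [3,5]:
  j=3: false
  j=4: false
  j=5: false
No position in the window satisfies it → formula fails.

False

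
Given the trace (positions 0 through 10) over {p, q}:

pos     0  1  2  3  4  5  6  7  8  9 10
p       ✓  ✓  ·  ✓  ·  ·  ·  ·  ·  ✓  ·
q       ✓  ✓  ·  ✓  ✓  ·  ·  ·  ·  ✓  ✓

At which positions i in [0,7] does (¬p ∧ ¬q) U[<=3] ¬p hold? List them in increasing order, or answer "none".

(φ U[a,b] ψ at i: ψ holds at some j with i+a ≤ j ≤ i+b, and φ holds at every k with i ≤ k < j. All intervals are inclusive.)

Evaluate at each i in [0,7]:
  i=0: ✗ (lhs fails at k=0 before rhs at j=2)
  i=1: ✗ (lhs fails at k=1 before rhs at j=2)
  i=2: ✓ (rhs at j=2)
  i=3: ✗ (lhs fails at k=3 before rhs at j=4)
  i=4: ✓ (rhs at j=4)
  i=5: ✓ (rhs at j=5)
  i=6: ✓ (rhs at j=6)
  i=7: ✓ (rhs at j=7)

2, 4, 5, 6, 7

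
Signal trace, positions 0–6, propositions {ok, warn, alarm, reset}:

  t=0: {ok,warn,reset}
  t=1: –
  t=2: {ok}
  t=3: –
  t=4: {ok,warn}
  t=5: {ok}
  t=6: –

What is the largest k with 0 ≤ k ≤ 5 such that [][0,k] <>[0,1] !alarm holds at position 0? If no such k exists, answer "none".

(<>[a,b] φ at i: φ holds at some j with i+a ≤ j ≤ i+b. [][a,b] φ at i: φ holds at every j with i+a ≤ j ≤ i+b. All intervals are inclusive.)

5

<>[0,1] !alarm must hold from j=0 onward; find where it first fails.
  j=0: holds
  j=1: holds
  j=2: holds
  j=3: holds
  j=4: holds
  j=5: holds
Holds through j=5; largest k = 5.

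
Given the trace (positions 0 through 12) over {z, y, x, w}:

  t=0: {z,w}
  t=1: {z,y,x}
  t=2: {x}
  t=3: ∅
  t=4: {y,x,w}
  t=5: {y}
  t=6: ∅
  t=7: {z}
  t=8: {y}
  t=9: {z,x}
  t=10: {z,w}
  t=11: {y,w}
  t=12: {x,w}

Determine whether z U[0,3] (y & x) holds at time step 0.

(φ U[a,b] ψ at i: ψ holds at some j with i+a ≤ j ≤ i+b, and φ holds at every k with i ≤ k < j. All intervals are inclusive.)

Need some j in [0,3] with (y & x), and z at every k in [0,j-1].
  j=0: (y & x) false.
  j=1: (y & x) holds; z holds at every k in [0,0] → satisfied.

Yes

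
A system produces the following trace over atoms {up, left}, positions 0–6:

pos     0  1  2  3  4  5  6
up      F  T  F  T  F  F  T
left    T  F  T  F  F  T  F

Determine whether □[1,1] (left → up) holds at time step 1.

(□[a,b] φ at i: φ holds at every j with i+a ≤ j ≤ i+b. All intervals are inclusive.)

False

Check (left → up) at every j in [2,2]:
  j=2: antecedent true; consequent false → ✗
Fails at j=2 → formula fails.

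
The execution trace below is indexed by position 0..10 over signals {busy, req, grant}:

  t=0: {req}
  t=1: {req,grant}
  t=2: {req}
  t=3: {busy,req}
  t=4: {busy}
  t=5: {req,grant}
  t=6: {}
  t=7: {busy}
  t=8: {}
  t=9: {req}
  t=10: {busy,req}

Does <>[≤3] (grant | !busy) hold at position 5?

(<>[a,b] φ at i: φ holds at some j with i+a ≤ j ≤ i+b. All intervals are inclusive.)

Check (grant | !busy) at each j in [5,8]:
  j=5: true
  j=6: true
  j=7: false
  j=8: true
Found at j=5 → formula holds.

True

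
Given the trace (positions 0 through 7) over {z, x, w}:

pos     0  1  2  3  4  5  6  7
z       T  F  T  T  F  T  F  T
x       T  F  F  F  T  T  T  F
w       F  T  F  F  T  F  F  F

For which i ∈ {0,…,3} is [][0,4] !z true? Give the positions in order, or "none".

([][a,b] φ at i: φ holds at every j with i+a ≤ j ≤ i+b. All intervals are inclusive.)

none

Evaluate at each i in [0,3]:
  i=0: ✗ (fails at j=0)
  i=1: ✗ (fails at j=2)
  i=2: ✗ (fails at j=2)
  i=3: ✗ (fails at j=3)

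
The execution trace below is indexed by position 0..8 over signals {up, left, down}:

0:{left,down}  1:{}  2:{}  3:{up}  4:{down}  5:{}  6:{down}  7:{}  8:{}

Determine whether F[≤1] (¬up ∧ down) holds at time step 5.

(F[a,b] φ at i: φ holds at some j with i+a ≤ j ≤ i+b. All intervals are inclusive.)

True

Check (¬up ∧ down) at each j in [5,6]:
  j=5: false
  j=6: true
Found at j=6 → formula holds.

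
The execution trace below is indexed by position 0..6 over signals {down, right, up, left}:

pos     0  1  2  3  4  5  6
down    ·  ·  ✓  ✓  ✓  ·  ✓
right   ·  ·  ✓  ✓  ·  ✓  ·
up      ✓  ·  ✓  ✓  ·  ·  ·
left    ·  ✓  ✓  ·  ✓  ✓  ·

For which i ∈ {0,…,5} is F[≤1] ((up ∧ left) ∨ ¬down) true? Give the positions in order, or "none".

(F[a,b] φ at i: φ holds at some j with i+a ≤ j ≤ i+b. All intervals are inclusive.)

Evaluate at each i in [0,5]:
  i=0: ✓ (witness j=0)
  i=1: ✓ (witness j=1)
  i=2: ✓ (witness j=2)
  i=3: ✗ (none in [3,4])
  i=4: ✓ (witness j=5)
  i=5: ✓ (witness j=5)

0, 1, 2, 4, 5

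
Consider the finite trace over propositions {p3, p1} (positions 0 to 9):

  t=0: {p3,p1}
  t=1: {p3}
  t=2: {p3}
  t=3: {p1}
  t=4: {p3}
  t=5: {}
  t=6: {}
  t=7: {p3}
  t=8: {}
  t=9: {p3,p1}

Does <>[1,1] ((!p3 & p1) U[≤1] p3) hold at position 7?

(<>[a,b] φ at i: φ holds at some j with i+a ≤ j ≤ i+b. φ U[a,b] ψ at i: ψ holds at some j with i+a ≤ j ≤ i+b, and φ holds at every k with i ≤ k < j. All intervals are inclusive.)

False

Check ((!p3 & p1) U[≤1] p3) at each j in [8,8]:
  j=8: fails
No position in the window satisfies it → formula fails.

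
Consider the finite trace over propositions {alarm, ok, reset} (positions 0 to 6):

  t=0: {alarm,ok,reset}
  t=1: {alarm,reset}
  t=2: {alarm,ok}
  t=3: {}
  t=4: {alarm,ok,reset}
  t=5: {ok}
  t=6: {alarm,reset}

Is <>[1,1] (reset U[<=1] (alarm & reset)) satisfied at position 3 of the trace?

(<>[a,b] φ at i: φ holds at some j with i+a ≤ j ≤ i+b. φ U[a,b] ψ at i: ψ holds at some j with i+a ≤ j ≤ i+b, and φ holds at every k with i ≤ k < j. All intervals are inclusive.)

Holds

Check (reset U[<=1] (alarm & reset)) at each j in [4,4]:
  j=4: holds
Found at j=4 → formula holds.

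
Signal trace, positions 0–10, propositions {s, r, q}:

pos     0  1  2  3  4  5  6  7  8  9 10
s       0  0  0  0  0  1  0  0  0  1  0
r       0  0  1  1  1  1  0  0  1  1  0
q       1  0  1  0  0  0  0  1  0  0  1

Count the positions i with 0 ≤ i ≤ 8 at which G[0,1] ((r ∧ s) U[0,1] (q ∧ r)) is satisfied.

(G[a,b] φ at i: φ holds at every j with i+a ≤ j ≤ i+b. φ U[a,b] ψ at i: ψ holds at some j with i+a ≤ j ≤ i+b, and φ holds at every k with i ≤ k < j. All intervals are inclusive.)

Evaluate at each i in [0,8]:
  i=0: ✗ (fails at j=0)
  i=1: ✗ (fails at j=1)
  i=2: ✗ (fails at j=3)
  i=3: ✗ (fails at j=3)
  i=4: ✗ (fails at j=4)
  i=5: ✗ (fails at j=5)
  i=6: ✗ (fails at j=6)
  i=7: ✗ (fails at j=7)
  i=8: ✗ (fails at j=8)
Positions where it holds: {} → 0.

0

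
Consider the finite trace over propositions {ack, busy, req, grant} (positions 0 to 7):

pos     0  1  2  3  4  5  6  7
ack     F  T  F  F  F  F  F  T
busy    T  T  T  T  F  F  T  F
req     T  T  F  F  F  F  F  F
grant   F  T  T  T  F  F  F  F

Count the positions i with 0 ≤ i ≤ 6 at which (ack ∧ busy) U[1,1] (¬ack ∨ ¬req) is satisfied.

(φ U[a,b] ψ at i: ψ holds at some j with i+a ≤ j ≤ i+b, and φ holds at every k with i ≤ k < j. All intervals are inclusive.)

Evaluate at each i in [0,6]:
  i=0: ✗ (no rhs in [1,1])
  i=1: ✓ (rhs at j=2; lhs holds on [1,1])
  i=2: ✗ (lhs fails at k=2 before rhs at j=3)
  i=3: ✗ (lhs fails at k=3 before rhs at j=4)
  i=4: ✗ (lhs fails at k=4 before rhs at j=5)
  i=5: ✗ (lhs fails at k=5 before rhs at j=6)
  i=6: ✗ (lhs fails at k=6 before rhs at j=7)
Positions where it holds: {1} → 1.

1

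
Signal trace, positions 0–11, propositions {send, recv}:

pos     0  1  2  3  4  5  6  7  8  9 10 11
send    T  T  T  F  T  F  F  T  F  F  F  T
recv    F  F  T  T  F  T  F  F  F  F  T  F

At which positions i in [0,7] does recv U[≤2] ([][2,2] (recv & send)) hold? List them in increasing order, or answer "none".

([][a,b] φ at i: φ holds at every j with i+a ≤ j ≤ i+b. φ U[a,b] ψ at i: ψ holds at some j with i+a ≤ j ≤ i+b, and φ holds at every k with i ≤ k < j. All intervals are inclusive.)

Evaluate at each i in [0,7]:
  i=0: ✓ (rhs at j=0)
  i=1: ✗ (no rhs in [1,3])
  i=2: ✗ (no rhs in [2,4])
  i=3: ✗ (no rhs in [3,5])
  i=4: ✗ (no rhs in [4,6])
  i=5: ✗ (no rhs in [5,7])
  i=6: ✗ (no rhs in [6,8])
  i=7: ✗ (no rhs in [7,9])

0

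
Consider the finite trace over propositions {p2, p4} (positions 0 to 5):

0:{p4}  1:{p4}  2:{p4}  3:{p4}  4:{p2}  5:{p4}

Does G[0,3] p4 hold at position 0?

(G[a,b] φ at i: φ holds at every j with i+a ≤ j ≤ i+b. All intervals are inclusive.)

True

Check p4 at every j in [0,3]:
  j=0: true
  j=1: true
  j=2: true
  j=3: true
All positions satisfy it → formula holds.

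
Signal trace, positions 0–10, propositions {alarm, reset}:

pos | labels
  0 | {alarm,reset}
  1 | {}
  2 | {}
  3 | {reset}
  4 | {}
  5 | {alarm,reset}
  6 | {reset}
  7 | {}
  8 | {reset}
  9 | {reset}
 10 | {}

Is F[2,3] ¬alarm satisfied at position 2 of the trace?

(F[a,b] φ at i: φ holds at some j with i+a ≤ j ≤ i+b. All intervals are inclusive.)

Check ¬alarm at each j in [4,5]:
  j=4: true
  j=5: false
Found at j=4 → formula holds.

True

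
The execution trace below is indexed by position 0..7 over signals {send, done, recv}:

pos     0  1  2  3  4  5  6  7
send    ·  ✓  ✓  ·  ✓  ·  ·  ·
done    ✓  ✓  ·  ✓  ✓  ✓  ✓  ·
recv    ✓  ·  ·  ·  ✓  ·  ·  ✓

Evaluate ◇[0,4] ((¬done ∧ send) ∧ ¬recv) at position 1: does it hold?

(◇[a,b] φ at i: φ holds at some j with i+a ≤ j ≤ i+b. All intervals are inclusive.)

Check ((¬done ∧ send) ∧ ¬recv) at each j in [1,5]:
  j=1: false
  j=2: true
  j=3: false
  j=4: false
  j=5: false
Found at j=2 → formula holds.

True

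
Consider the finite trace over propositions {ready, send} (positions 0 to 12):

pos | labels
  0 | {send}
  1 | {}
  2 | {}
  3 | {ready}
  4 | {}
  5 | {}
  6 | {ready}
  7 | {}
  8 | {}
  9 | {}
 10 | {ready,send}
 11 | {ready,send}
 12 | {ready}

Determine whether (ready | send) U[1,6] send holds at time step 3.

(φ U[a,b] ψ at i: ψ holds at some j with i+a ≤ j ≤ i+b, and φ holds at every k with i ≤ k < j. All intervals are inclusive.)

Need some j in [4,9] with send, and (ready | send) at every k in [3,j-1].
  j=4: send false.
  j=5: send false.
  j=6: send false.
  j=7: send false.
  j=8: send false.
  j=9: send false.
No j in the window works → until fails.

False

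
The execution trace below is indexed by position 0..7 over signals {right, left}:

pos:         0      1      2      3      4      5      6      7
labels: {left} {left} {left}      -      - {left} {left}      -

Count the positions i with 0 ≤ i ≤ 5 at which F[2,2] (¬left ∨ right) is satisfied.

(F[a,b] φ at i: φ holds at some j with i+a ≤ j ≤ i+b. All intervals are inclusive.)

Evaluate at each i in [0,5]:
  i=0: ✗ (none in [2,2])
  i=1: ✓ (witness j=3)
  i=2: ✓ (witness j=4)
  i=3: ✗ (none in [5,5])
  i=4: ✗ (none in [6,6])
  i=5: ✓ (witness j=7)
Positions where it holds: {1, 2, 5} → 3.

3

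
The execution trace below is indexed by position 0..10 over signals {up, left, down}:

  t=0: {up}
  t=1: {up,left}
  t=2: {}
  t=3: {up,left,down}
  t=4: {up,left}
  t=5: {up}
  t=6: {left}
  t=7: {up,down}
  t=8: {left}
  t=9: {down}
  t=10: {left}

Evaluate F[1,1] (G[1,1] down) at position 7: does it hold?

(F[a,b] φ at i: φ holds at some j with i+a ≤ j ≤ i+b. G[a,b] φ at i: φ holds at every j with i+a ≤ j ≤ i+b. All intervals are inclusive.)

Check G[1,1] down at each j in [8,8]:
  j=8: holds on [9,9]
Found at j=8 → formula holds.

Holds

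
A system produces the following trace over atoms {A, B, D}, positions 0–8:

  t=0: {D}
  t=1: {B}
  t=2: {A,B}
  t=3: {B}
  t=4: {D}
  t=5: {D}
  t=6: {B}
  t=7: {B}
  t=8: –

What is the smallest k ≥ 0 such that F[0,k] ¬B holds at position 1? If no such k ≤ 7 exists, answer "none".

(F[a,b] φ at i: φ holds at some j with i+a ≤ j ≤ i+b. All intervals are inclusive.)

3

Scan j = 1,2,… for ¬B:
  j=1: fails
  j=2: fails
  j=3: fails
  j=4: holds
First hit at j=4, so smallest k = 4-1 = 3.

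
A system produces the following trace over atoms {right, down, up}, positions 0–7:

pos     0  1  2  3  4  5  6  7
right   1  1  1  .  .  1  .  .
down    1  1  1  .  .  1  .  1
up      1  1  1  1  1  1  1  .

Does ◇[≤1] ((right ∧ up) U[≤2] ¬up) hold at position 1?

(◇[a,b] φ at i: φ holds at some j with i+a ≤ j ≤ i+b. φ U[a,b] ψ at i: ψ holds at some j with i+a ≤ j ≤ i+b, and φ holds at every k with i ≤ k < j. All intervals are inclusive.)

Check ((right ∧ up) U[≤2] ¬up) at each j in [1,2]:
  j=1: fails
  j=2: fails
No position in the window satisfies it → formula fails.

False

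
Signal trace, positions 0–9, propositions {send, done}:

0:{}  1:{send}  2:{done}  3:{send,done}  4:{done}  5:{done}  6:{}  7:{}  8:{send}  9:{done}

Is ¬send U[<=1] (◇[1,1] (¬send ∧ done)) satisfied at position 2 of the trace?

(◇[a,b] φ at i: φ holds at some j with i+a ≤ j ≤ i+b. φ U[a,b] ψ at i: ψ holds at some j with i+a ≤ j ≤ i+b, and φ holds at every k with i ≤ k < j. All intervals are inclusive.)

Yes

Need some j in [2,3] with ◇[1,1] (¬send ∧ done), and ¬send at every k in [2,j-1].
  j=2: ◇[1,1] (¬send ∧ done) — fails (none in [3,3]).
  j=3: ◇[1,1] (¬send ∧ done) holds; ¬send holds at every k in [2,2] → satisfied.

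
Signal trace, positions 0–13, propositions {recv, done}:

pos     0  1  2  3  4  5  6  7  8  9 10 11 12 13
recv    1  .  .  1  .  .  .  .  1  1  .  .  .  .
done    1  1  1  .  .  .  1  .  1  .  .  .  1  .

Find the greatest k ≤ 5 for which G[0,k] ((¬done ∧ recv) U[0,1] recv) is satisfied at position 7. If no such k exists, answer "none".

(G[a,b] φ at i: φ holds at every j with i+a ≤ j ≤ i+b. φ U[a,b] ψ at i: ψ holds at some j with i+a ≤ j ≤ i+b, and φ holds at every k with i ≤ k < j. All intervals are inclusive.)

none

((¬done ∧ recv) U[0,1] recv) must hold from j=7 onward; find where it first fails.
  j=7: fails → no k works.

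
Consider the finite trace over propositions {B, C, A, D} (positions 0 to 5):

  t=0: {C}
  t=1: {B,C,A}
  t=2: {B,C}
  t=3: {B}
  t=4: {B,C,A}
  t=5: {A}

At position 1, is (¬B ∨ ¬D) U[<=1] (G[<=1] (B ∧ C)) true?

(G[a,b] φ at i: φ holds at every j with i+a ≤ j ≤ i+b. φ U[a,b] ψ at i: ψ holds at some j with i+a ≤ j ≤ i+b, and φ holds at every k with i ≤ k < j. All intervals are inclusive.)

Need some j in [1,2] with G[<=1] (B ∧ C), and (¬B ∨ ¬D) at every k in [1,j-1].
  j=1: G[<=1] (B ∧ C) holds; no prefix to check → satisfied.

Holds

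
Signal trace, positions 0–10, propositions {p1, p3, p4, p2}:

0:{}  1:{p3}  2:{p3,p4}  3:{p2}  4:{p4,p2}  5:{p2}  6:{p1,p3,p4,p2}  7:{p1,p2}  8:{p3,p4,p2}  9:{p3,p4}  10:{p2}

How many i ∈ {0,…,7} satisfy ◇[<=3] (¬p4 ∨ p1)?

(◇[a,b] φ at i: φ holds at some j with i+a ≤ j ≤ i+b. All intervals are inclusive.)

Evaluate at each i in [0,7]:
  i=0: ✓ (witness j=0)
  i=1: ✓ (witness j=1)
  i=2: ✓ (witness j=3)
  i=3: ✓ (witness j=3)
  i=4: ✓ (witness j=5)
  i=5: ✓ (witness j=5)
  i=6: ✓ (witness j=6)
  i=7: ✓ (witness j=7)
Positions where it holds: {0, 1, 2, 3, 4, 5, 6, 7} → 8.

8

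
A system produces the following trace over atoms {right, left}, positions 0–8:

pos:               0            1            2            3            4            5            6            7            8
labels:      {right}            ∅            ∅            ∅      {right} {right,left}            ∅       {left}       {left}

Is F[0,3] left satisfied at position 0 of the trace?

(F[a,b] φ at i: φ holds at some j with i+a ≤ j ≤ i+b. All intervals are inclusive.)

False

Check left at each j in [0,3]:
  j=0: false
  j=1: false
  j=2: false
  j=3: false
No position in the window satisfies it → formula fails.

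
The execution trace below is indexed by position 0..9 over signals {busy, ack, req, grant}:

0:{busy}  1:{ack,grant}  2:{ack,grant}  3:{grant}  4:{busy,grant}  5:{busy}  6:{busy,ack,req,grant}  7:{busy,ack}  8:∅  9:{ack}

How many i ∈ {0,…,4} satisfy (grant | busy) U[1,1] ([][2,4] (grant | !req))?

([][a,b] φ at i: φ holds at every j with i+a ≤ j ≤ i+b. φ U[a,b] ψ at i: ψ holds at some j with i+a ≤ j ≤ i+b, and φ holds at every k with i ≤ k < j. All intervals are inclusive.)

5

Evaluate at each i in [0,4]:
  i=0: ✓ (rhs at j=1; lhs holds on [0,0])
  i=1: ✓ (rhs at j=2; lhs holds on [1,1])
  i=2: ✓ (rhs at j=3; lhs holds on [2,2])
  i=3: ✓ (rhs at j=4; lhs holds on [3,3])
  i=4: ✓ (rhs at j=5; lhs holds on [4,4])
Positions where it holds: {0, 1, 2, 3, 4} → 5.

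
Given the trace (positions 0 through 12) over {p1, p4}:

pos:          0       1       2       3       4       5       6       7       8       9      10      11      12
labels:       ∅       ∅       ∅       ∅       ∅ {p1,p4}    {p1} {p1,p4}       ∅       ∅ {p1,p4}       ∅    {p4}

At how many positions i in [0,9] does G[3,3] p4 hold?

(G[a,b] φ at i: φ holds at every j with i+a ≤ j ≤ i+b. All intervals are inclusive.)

4

Evaluate at each i in [0,9]:
  i=0: ✗ (fails at j=3)
  i=1: ✗ (fails at j=4)
  i=2: ✓ (all of [5,5])
  i=3: ✗ (fails at j=6)
  i=4: ✓ (all of [7,7])
  i=5: ✗ (fails at j=8)
  i=6: ✗ (fails at j=9)
  i=7: ✓ (all of [10,10])
  i=8: ✗ (fails at j=11)
  i=9: ✓ (all of [12,12])
Positions where it holds: {2, 4, 7, 9} → 4.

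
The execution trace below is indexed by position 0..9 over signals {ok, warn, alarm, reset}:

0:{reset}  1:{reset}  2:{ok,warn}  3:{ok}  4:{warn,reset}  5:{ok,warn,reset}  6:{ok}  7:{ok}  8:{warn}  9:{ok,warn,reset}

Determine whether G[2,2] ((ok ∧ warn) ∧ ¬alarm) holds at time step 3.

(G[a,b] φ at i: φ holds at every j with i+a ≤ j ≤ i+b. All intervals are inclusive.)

True

Check ((ok ∧ warn) ∧ ¬alarm) at every j in [5,5]:
  j=5: true
All positions satisfy it → formula holds.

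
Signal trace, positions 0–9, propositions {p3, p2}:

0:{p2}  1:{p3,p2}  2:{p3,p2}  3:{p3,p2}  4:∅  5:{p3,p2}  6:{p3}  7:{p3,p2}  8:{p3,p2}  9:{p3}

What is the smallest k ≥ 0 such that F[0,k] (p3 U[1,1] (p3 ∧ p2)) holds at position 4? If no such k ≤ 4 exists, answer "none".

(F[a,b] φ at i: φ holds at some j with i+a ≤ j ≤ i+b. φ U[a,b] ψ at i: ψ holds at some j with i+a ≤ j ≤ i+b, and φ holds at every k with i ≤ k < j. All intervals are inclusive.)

Scan j = 4,5,… for (p3 U[1,1] (p3 ∧ p2)):
  j=4: fails
  j=5: fails
  j=6: holds
First hit at j=6, so smallest k = 6-4 = 2.

2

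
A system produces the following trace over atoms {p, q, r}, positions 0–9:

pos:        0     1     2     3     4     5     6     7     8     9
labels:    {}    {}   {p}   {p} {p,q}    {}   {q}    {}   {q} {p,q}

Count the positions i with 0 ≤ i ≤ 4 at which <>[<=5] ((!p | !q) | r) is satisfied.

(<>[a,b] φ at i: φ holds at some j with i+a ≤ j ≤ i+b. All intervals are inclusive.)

5

Evaluate at each i in [0,4]:
  i=0: ✓ (witness j=0)
  i=1: ✓ (witness j=1)
  i=2: ✓ (witness j=2)
  i=3: ✓ (witness j=3)
  i=4: ✓ (witness j=5)
Positions where it holds: {0, 1, 2, 3, 4} → 5.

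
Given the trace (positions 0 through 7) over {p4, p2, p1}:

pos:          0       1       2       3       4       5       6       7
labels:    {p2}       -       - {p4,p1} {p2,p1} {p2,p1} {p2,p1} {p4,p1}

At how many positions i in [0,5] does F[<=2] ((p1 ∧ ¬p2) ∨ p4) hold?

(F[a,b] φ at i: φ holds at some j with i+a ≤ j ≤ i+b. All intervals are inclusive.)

Evaluate at each i in [0,5]:
  i=0: ✗ (none in [0,2])
  i=1: ✓ (witness j=3)
  i=2: ✓ (witness j=3)
  i=3: ✓ (witness j=3)
  i=4: ✗ (none in [4,6])
  i=5: ✓ (witness j=7)
Positions where it holds: {1, 2, 3, 5} → 4.

4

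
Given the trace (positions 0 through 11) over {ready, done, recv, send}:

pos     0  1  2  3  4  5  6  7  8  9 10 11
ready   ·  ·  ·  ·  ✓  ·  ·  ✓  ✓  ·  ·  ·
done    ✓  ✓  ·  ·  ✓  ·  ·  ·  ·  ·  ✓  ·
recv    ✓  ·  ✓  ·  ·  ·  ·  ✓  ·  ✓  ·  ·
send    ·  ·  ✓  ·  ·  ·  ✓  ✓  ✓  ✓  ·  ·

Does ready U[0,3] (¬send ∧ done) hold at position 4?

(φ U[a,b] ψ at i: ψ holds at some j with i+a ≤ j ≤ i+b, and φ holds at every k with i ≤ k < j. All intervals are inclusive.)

Need some j in [4,7] with (¬send ∧ done), and ready at every k in [4,j-1].
  j=4: (¬send ∧ done) holds; no prefix to check → satisfied.

Yes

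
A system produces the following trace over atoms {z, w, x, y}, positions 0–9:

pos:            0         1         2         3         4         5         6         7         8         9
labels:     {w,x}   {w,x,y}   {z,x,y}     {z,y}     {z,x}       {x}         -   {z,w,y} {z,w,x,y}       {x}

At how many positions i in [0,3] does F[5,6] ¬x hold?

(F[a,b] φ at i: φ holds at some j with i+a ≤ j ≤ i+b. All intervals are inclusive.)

3

Evaluate at each i in [0,3]:
  i=0: ✓ (witness j=6)
  i=1: ✓ (witness j=6)
  i=2: ✓ (witness j=7)
  i=3: ✗ (none in [8,9])
Positions where it holds: {0, 1, 2} → 3.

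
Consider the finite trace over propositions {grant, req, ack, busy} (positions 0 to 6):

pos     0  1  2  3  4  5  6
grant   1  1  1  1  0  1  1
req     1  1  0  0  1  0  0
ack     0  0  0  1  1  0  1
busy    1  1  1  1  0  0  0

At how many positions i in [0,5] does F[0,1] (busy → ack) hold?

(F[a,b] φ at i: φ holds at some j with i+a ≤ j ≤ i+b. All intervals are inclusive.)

4

Evaluate at each i in [0,5]:
  i=0: ✗ (none in [0,1])
  i=1: ✗ (none in [1,2])
  i=2: ✓ (witness j=3)
  i=3: ✓ (witness j=3)
  i=4: ✓ (witness j=4)
  i=5: ✓ (witness j=5)
Positions where it holds: {2, 3, 4, 5} → 4.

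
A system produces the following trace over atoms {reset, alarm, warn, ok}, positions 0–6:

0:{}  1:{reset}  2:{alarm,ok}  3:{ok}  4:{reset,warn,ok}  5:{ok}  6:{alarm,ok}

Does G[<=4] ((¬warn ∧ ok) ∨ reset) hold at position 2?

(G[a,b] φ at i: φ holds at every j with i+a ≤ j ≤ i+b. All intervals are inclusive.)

Check ((¬warn ∧ ok) ∨ reset) at every j in [2,6]:
  j=2: true
  j=3: true
  j=4: true
  j=5: true
  j=6: true
All positions satisfy it → formula holds.

True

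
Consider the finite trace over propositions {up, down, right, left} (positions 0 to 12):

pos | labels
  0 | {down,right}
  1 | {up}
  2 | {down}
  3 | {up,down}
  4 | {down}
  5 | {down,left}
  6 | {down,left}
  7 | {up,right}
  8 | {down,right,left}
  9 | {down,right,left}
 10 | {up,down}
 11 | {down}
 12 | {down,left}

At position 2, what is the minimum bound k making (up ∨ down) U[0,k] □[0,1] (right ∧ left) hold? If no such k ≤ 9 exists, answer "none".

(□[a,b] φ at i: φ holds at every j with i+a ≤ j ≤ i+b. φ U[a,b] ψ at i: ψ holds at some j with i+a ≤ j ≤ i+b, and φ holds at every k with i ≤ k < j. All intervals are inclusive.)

Need earliest j ≥ 2 with □[0,1] (right ∧ left), and (up ∨ down) at every k in [2,j-1].
  j=2: rhs fails.
  j=3: rhs fails.
  j=4: rhs fails.
  j=5: rhs fails.
  j=6: rhs fails.
  j=7: rhs fails.
  j=8: rhs holds; lhs holds on [2,7]. k = 6.

6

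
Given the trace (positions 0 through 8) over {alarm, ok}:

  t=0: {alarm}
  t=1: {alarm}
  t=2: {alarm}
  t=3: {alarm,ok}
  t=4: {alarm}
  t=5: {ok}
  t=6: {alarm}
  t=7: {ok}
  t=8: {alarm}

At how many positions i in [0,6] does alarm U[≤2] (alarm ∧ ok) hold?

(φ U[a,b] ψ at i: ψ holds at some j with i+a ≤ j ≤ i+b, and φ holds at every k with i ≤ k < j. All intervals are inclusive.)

Evaluate at each i in [0,6]:
  i=0: ✗ (no rhs in [0,2])
  i=1: ✓ (rhs at j=3; lhs holds on [1,2])
  i=2: ✓ (rhs at j=3; lhs holds on [2,2])
  i=3: ✓ (rhs at j=3)
  i=4: ✗ (no rhs in [4,6])
  i=5: ✗ (no rhs in [5,7])
  i=6: ✗ (no rhs in [6,8])
Positions where it holds: {1, 2, 3} → 3.

3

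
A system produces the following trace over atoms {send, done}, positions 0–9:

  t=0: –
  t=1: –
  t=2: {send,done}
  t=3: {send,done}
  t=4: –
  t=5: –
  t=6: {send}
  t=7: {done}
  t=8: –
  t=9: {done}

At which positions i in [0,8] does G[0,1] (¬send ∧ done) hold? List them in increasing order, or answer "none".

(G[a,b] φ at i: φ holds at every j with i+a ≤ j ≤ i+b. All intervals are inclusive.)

Evaluate at each i in [0,8]:
  i=0: ✗ (fails at j=0)
  i=1: ✗ (fails at j=1)
  i=2: ✗ (fails at j=2)
  i=3: ✗ (fails at j=3)
  i=4: ✗ (fails at j=4)
  i=5: ✗ (fails at j=5)
  i=6: ✗ (fails at j=6)
  i=7: ✗ (fails at j=8)
  i=8: ✗ (fails at j=8)

none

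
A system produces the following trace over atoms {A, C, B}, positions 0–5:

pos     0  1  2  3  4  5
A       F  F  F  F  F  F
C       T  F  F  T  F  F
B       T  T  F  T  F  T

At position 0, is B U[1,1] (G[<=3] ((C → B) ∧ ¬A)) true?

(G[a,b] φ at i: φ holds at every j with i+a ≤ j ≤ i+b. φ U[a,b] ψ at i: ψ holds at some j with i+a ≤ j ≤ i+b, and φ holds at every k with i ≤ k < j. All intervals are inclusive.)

Yes

Need some j in [1,1] with G[<=3] ((C → B) ∧ ¬A), and B at every k in [0,j-1].
  j=1: G[<=3] ((C → B) ∧ ¬A) holds; B holds at every k in [0,0] → satisfied.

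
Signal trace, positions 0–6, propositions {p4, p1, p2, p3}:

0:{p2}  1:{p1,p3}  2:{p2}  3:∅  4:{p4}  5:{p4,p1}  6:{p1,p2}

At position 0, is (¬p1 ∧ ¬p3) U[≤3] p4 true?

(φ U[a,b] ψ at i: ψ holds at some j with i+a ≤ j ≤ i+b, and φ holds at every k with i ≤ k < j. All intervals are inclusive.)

Does not hold

Need some j in [0,3] with p4, and (¬p1 ∧ ¬p3) at every k in [0,j-1].
  j=0: p4 false.
  j=1: p4 false.
  j=2: p4 false.
  j=3: p4 false.
No j in the window works → until fails.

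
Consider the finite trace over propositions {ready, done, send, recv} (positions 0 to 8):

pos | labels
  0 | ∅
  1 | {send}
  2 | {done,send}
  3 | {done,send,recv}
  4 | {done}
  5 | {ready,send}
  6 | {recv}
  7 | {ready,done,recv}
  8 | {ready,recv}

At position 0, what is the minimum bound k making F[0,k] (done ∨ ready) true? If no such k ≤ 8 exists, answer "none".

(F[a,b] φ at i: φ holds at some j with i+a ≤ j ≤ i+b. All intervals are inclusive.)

2

Scan j = 0,1,… for (done ∨ ready):
  j=0: fails
  j=1: fails
  j=2: holds
First hit at j=2, so smallest k = 2-0 = 2.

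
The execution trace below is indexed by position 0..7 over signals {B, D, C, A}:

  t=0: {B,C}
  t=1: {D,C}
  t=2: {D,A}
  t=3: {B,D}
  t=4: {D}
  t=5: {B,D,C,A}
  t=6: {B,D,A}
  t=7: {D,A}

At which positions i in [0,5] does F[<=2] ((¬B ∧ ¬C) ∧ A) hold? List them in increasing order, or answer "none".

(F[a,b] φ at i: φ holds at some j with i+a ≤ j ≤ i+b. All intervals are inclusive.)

0, 1, 2, 5

Evaluate at each i in [0,5]:
  i=0: ✓ (witness j=2)
  i=1: ✓ (witness j=2)
  i=2: ✓ (witness j=2)
  i=3: ✗ (none in [3,5])
  i=4: ✗ (none in [4,6])
  i=5: ✓ (witness j=7)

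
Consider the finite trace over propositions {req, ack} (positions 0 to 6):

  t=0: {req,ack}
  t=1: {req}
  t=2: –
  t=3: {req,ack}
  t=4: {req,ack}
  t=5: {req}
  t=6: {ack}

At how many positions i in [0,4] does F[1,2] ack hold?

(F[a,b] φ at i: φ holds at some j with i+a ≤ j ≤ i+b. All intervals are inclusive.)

4

Evaluate at each i in [0,4]:
  i=0: ✗ (none in [1,2])
  i=1: ✓ (witness j=3)
  i=2: ✓ (witness j=3)
  i=3: ✓ (witness j=4)
  i=4: ✓ (witness j=6)
Positions where it holds: {1, 2, 3, 4} → 4.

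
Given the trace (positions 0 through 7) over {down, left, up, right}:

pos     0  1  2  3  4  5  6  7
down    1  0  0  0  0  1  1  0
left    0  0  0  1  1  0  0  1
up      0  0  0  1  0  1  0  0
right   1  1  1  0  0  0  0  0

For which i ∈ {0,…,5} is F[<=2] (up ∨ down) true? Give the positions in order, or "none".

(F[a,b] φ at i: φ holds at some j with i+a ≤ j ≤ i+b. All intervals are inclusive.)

Evaluate at each i in [0,5]:
  i=0: ✓ (witness j=0)
  i=1: ✓ (witness j=3)
  i=2: ✓ (witness j=3)
  i=3: ✓ (witness j=3)
  i=4: ✓ (witness j=5)
  i=5: ✓ (witness j=5)

0, 1, 2, 3, 4, 5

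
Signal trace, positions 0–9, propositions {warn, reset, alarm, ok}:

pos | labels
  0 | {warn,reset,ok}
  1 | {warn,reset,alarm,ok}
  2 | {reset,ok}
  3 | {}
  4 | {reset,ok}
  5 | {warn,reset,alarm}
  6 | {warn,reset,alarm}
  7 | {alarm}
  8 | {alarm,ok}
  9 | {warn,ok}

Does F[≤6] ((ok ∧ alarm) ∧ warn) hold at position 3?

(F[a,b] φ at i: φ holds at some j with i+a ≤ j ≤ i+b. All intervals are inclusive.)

Does not hold

Check ((ok ∧ alarm) ∧ warn) at each j in [3,9]:
  j=3: false
  j=4: false
  j=5: false
  j=6: false
  j=7: false
  j=8: false
  j=9: false
No position in the window satisfies it → formula fails.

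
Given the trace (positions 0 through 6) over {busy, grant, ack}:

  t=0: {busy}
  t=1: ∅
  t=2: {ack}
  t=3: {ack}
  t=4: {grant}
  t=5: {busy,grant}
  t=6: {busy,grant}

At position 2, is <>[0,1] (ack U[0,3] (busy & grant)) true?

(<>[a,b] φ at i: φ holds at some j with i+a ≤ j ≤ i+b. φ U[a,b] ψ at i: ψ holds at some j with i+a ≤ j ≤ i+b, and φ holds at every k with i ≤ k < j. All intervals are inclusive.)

Does not hold

Check (ack U[0,3] (busy & grant)) at each j in [2,3]:
  j=2: fails
  j=3: fails
No position in the window satisfies it → formula fails.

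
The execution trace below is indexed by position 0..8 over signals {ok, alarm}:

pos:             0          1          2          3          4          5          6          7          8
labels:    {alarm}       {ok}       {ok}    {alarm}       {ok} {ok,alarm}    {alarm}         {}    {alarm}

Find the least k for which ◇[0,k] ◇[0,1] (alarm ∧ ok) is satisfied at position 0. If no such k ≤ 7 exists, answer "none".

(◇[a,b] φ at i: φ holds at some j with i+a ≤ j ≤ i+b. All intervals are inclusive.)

4

Scan j = 0,1,… for ◇[0,1] (alarm ∧ ok):
  j=0: fails
  j=1: fails
  j=2: fails
  j=3: fails
  j=4: holds
First hit at j=4, so smallest k = 4-0 = 4.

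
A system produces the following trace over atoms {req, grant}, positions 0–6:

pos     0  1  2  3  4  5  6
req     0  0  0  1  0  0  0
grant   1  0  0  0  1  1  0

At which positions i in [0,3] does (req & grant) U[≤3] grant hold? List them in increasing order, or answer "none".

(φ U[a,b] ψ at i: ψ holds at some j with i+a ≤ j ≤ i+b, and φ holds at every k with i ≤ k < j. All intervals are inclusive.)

0

Evaluate at each i in [0,3]:
  i=0: ✓ (rhs at j=0)
  i=1: ✗ (lhs fails at k=1 before rhs at j=4)
  i=2: ✗ (lhs fails at k=2 before rhs at j=4)
  i=3: ✗ (lhs fails at k=3 before rhs at j=4)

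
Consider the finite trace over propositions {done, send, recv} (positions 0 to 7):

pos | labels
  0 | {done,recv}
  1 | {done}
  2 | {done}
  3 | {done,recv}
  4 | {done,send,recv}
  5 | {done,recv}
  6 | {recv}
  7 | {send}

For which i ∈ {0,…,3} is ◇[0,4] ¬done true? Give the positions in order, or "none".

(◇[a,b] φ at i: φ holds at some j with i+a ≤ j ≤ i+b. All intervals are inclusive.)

2, 3

Evaluate at each i in [0,3]:
  i=0: ✗ (none in [0,4])
  i=1: ✗ (none in [1,5])
  i=2: ✓ (witness j=6)
  i=3: ✓ (witness j=6)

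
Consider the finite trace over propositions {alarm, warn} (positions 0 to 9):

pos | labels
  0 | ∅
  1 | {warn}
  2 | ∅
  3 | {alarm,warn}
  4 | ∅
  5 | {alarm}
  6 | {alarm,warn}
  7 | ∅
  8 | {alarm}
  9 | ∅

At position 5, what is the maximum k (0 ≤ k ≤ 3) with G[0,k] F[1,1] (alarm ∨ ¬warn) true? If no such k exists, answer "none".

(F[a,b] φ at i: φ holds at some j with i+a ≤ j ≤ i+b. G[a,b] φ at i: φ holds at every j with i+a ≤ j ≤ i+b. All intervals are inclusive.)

F[1,1] (alarm ∨ ¬warn) must hold from j=5 onward; find where it first fails.
  j=5: holds
  j=6: holds
  j=7: holds
  j=8: holds
Holds through j=8; largest k = 3.

3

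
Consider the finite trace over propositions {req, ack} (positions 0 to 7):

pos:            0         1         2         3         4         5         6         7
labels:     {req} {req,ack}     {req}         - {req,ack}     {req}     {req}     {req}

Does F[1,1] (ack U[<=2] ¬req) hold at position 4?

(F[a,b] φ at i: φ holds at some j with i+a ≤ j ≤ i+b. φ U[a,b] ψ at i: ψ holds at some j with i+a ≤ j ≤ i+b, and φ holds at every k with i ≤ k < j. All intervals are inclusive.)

Check (ack U[<=2] ¬req) at each j in [5,5]:
  j=5: fails
No position in the window satisfies it → formula fails.

False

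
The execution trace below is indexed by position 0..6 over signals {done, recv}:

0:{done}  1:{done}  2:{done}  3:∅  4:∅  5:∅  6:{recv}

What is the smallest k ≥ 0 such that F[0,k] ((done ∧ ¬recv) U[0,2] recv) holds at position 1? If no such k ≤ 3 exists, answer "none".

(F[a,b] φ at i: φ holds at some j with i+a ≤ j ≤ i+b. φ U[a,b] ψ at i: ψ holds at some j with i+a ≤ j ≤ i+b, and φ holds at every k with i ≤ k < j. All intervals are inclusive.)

none

Scan j = 1,2,… for ((done ∧ ¬recv) U[0,2] recv):
  j=1: fails
  j=2: fails
  j=3: fails
  j=4: fails
No j in [1,4] satisfies it → none.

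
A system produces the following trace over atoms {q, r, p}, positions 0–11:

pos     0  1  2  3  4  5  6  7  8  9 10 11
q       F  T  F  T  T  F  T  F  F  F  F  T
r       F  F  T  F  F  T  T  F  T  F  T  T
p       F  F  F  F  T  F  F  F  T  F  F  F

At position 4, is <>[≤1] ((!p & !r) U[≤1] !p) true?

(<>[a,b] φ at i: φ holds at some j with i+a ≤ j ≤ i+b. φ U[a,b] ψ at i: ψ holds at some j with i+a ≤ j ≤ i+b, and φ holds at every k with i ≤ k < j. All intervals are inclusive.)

Yes

Check ((!p & !r) U[≤1] !p) at each j in [4,5]:
  j=4: fails
  j=5: holds
Found at j=5 → formula holds.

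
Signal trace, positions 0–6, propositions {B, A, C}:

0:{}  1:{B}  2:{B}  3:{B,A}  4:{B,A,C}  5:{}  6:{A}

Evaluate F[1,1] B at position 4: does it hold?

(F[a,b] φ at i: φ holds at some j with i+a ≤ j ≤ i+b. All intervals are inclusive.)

Check B at each j in [5,5]:
  j=5: false
No position in the window satisfies it → formula fails.

False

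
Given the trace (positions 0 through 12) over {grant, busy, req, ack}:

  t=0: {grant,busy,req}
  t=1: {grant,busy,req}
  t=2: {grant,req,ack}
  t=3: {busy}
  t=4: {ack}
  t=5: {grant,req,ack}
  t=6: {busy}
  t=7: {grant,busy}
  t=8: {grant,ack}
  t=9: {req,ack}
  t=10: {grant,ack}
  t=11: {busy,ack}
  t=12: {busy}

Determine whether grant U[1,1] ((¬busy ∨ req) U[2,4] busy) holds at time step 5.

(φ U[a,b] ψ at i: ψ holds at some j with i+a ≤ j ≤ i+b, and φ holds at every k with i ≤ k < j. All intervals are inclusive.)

Does not hold

Need some j in [6,6] with ((¬busy ∨ req) U[2,4] busy), and grant at every k in [5,j-1].
  j=6: ((¬busy ∨ req) U[2,4] busy) — fails.
No j in the window works → until fails.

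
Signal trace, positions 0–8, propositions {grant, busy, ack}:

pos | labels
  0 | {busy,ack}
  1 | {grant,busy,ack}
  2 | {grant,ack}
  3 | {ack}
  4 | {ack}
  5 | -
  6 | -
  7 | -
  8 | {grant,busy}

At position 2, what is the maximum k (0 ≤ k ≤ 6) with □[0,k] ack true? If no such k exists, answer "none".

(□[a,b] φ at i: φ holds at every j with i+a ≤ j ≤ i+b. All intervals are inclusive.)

2

ack must hold from j=2 onward; find where it first fails.
  j=2: holds
  j=3: holds
  j=4: holds
  j=5: fails
Holds on [2,4], so largest k = 2.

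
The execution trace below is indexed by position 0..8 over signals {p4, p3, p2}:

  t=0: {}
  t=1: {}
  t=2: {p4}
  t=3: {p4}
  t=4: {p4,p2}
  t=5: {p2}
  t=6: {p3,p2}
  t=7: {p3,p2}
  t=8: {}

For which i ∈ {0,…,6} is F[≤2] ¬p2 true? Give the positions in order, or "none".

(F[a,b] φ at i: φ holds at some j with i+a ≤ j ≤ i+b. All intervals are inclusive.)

0, 1, 2, 3, 6

Evaluate at each i in [0,6]:
  i=0: ✓ (witness j=0)
  i=1: ✓ (witness j=1)
  i=2: ✓ (witness j=2)
  i=3: ✓ (witness j=3)
  i=4: ✗ (none in [4,6])
  i=5: ✗ (none in [5,7])
  i=6: ✓ (witness j=8)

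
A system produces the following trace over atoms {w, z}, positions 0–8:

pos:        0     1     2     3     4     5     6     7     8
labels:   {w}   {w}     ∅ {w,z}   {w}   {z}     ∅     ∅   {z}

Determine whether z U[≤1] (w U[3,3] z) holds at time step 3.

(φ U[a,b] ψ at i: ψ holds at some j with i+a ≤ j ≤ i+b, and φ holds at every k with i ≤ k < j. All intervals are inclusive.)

Need some j in [3,4] with (w U[3,3] z), and z at every k in [3,j-1].
  j=3: (w U[3,3] z) — fails.
  j=4: (w U[3,3] z) — fails.
No j in the window works → until fails.

False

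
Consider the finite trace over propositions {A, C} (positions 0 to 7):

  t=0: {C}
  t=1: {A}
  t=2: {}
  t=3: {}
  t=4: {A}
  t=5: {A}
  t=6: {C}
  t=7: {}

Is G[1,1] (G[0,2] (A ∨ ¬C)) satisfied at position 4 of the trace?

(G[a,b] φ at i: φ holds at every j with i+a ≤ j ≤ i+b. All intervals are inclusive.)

Does not hold

Check G[0,2] (A ∨ ¬C) at every j in [5,5]:
  j=5: fails at 6
Fails at j=5 → formula fails.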